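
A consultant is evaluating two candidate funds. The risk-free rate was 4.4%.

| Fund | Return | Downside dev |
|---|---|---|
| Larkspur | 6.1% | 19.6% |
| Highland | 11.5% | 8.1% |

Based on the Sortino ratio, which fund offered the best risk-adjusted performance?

Highland

Larkspur: Sortino ratio = (6.1% − 4.4%) / 19.6% = 0.087
Highland: Sortino ratio = (11.5% − 4.4%) / 8.1% = 0.877
Highest: Highland (0.877).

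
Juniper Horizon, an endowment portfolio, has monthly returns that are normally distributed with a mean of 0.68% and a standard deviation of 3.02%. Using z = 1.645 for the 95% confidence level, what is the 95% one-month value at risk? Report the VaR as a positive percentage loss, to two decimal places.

4.29

VaR (as % loss) = −(μ − z·σ) = −(0.68% − 1.645 × 3.02%) = −(-4.2879%) = 4.2879%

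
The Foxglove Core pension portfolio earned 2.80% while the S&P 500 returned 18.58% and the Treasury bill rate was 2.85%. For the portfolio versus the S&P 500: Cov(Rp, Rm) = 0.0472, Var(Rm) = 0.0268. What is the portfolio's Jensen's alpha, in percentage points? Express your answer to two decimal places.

-27.75

β = Cov / Var = 0.0472 / 0.0268 = 1.7612
E[R] = Rf + β(Rm − Rf) = 2.85% + 1.7612 × (18.58% − 2.85%) = 30.5537%
α = Rp − E[R] = 2.80% − 30.5537% = -27.7537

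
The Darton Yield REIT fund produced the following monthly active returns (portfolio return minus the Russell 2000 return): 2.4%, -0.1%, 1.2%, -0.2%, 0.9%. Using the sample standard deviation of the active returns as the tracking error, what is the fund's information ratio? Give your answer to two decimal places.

μ = (2.4 − 0.1 + 1.2 − 0.2 + 0.9) / 5 = 4.20 / 5 = 0.8400%
Sample σ = √[Σ(r − μ)² / 4] = √[4.5320 / 4] = √1.1330 = 1.0644%
IR = μ / tracking error = 0.8400 / 1.0644 = 0.7892

0.79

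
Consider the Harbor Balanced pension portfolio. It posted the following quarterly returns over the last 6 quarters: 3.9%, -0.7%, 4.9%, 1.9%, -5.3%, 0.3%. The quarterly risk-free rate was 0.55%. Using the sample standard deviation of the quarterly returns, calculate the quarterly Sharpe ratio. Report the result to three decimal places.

0.077

μ = (3.9 − 0.7 + 4.9 + 1.9 − 5.3 + 0.3) / 6 = 5.00 / 6 = 0.8333%
Σ(r − μ)² = (3.9 − 0.8333)² + (-0.7 − 0.8333)² + (4.9 − 0.8333)² + … = 67.3333
σ = √[67.3333 / 5] = 3.6697%
Sharpe = (μ − rf) / σ = (0.8333 − 0.55) / 3.6697 = 0.2833 / 3.6697 = 0.0772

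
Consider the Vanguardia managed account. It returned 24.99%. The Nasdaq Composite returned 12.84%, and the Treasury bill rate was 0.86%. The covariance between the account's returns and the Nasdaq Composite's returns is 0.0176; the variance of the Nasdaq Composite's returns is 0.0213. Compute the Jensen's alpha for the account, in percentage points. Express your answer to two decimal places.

β = Cov / Var = 0.0176 / 0.0213 = 0.8263
E[R] = Rf + β(Rm − Rf) = 0.86% + 0.8263 × (12.84% − 0.86%) = 10.7591%
α = Rp − E[R] = 24.99% − 10.7591% = 14.2309

14.23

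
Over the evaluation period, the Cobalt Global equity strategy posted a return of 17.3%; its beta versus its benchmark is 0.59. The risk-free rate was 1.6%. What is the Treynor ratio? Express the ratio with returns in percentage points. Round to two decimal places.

Treynor = (Rp − Rf) / β = (17.3% − 1.6%) / 0.59 = 15.70 / 0.59 = 26.6102

26.61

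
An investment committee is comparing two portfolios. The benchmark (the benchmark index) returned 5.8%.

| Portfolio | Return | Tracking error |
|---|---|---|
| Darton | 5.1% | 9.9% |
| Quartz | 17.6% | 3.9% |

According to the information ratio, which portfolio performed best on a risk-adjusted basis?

Darton: IR = (5.1% − 5.8%) / 9.9% = -0.071
Quartz: IR = (17.6% − 5.8%) / 3.9% = 3.026
Highest: Quartz (3.026).

Quartz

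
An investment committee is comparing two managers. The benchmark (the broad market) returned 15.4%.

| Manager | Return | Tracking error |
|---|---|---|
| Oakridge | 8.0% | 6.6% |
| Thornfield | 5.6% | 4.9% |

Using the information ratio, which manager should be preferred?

Oakridge

Oakridge: IR = (8.0% − 15.4%) / 6.6% = -1.121
Thornfield: IR = (5.6% − 15.4%) / 4.9% = -2.000
Highest: Oakridge (-1.121).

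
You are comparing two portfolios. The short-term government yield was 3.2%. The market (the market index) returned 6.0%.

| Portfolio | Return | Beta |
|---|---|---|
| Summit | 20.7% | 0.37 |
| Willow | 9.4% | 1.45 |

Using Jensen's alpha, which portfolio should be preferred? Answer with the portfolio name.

Summit: α = 20.7% − [3.2% + 0.37 × (6.0% − 3.2%)] = 16.464
Willow: α = 9.4% − [3.2% + 1.45 × (6.0% − 3.2%)] = 2.140
Highest: Summit (16.464).

Summit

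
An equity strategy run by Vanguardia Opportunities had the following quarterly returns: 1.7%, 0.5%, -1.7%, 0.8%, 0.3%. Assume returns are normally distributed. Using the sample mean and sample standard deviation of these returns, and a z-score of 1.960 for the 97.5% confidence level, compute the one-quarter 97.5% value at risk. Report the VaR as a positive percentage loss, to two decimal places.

2.13

r̄ = (1.7 + 0.5 − 1.7 + 0.8 + 0.3) / 5 = 1.60 / 5 = 0.3200%
Σ(r − r̄)² = (1.7 − 0.3200)² + (0.5 − 0.3200)² + … = 6.2480
σ = √[6.2480 / 4] = 1.2498%
VaR = −(r̄ − z·σ) = −(0.3200 − 1.960 × 1.2498) = −(-2.1296) = 2.1296%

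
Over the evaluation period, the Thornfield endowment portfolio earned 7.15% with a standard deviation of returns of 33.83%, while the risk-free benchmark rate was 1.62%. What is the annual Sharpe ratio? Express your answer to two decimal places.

0.16

Sharpe = (Rp − Rf) / σp = (7.15% − 1.62%) / 33.83% = 5.53% / 33.83% = 0.1635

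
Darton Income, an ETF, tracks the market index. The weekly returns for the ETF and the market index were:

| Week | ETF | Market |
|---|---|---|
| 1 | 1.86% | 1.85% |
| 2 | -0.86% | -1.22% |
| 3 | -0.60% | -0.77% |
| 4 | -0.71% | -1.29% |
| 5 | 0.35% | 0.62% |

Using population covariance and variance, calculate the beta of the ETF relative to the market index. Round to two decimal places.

r̄p = 0.0080%,  r̄m = -0.1620%
Cov = Σ(rp − r̄p)(rm − r̄m) / 5 = 1.2183
Var(rm) = Σ(rm − r̄m)² / 5 = 1.4842
β = Cov / Var = 1.2183 / 1.4842 = 0.8208

0.82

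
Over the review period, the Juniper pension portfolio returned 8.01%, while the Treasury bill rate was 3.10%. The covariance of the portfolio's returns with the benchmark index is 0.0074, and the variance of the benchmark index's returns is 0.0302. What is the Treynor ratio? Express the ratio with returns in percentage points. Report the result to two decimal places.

β = Cov / Var = 0.0074 / 0.0302 = 0.2450
Treynor = (Rp − Rf) / β = (8.01% − 3.10%) / 0.2450 = 4.91 / 0.2450 = 20.0408

20.04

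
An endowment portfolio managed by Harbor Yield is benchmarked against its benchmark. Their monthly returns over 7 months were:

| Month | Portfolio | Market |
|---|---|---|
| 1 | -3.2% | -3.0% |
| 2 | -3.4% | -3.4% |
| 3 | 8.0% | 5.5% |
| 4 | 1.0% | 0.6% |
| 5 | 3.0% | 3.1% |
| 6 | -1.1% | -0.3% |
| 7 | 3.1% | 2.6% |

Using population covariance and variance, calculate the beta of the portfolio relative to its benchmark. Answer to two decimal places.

1.22

r̄p = 1.0571%,  r̄m = 0.7286%
Cov = Σ(rp − r̄p)(rm − r̄m) / 7 = 11.1512
Var(rm) = Σ(rm − r̄m)² / 7 = 9.1306
β = Cov / Var = 11.1512 / 9.1306 = 1.2213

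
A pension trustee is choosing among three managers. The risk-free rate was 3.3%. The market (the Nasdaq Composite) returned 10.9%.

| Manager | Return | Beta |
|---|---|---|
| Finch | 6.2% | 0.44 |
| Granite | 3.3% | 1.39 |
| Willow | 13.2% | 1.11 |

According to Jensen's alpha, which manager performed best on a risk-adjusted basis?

Willow

Finch: α = 6.2% − [3.3% + 0.44 × (10.9% − 3.3%)] = -0.444
Granite: α = 3.3% − [3.3% + 1.39 × (10.9% − 3.3%)] = -10.564
Willow: α = 13.2% − [3.3% + 1.11 × (10.9% − 3.3%)] = 1.464
Highest: Willow (1.464).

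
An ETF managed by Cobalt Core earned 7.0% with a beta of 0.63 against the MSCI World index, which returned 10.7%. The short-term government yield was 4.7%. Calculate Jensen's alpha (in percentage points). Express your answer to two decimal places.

-1.48

CAPM expected return = Rf + β(Rm − Rf) = 4.7% + 0.63 × (10.7% − 4.7%) = 4.7 + 0.63 × 6.00 = 8.4800%
Jensen's α = Rp − E[R] = 7.0% − 8.4800% = -1.4800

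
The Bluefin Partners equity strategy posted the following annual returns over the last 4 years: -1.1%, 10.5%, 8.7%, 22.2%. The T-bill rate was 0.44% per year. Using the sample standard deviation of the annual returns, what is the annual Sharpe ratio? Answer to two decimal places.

1.01

μ = (-1.1 + 10.5 + 8.7 + 22.2) / 4 = 40.30 / 4 = 10.0750%
Σ(r − μ)² = (-1.1 − 10.0750)² + (10.5 − 10.0750)² + (8.7 − 10.0750)² + … = 273.9675
sample σ = √(273.9675 / 3) = √91.3225 = 9.5563%
Sharpe = (μ − rf) / σ = (10.0750 − 0.44) / 9.5563 = 9.6350 / 9.5563 = 1.0082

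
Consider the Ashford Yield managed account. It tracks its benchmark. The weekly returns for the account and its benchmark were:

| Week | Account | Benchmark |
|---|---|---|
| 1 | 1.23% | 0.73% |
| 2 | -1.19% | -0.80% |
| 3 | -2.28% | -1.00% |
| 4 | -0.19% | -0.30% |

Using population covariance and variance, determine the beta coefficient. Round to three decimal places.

1.870

r̄p = -0.6075%,  r̄m = -0.3425%
Cov = Σ(rp − r̄p)(rm − r̄m) / 4 = 0.8387
Var(rm) = Σ(rm − r̄m)² / 4 = 0.4484
β = Cov / Var = 0.8387 / 0.4484 = 1.8704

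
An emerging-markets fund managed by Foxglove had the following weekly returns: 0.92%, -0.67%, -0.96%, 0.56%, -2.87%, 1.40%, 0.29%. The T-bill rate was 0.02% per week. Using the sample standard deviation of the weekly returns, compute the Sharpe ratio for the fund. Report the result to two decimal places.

μ = (0.92 − 0.67 − 0.96 + 0.56 − 2.87 + 1.4 + 0.29) / 7 = -0.1900%
Σ(r − μ)² = (0.92 − (-0.1900))² + (-0.67 − (-0.1900))² + (-0.96 − (-0.1900))² + … = 12.5588
sample σ = √(12.5588 / 6) = √2.0931 = 1.4468%
Sharpe = (μ − rf) / σ = (-0.1900 − 0.02) / 1.4468 = -0.2100 / 1.4468 = -0.1451

-0.15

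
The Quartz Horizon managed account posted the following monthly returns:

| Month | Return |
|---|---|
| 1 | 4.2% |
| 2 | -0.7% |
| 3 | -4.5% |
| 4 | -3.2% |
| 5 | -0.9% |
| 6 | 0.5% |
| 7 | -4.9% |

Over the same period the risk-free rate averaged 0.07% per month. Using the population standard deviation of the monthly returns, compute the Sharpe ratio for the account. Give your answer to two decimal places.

μ = (4.2 − 0.7 − 4.5 − 3.2 − 0.9 + 0.5 − 4.9) / 7 = -9.50 / 7 = -1.3571%
Population std dev = √[60.7971 / 7] = 2.9471%
Sharpe = (μ − rf) / σ = (-1.3571 − 0.07) / 2.9471 = -1.4271 / 2.9471 = -0.4842

-0.48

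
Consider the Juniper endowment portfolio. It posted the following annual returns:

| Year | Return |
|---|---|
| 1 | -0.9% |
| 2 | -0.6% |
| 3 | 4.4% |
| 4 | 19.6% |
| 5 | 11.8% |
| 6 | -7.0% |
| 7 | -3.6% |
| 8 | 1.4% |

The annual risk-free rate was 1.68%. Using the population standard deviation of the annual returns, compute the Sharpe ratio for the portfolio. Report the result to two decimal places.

r̄ = (-0.9 − 0.6 + 4.4 + 19.6 + 11.8 − 7 − 3.6 + 1.4) / 8 = 3.1375%
Population σ = √[Σ(r − r̄)² / 8] = √[529.0988 / 8] = √66.1374 = 8.1325%
Sharpe = (r̄ − rf) / σ = (3.1375 − 1.68) / 8.1325 = 1.4575 / 8.1325 = 0.1792

0.18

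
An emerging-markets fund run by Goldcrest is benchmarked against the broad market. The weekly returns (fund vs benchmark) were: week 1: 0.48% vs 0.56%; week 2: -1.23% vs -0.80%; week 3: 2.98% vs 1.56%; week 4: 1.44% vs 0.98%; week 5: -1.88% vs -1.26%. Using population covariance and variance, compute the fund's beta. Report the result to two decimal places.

1.63

r̄p = 0.3580%,  r̄m = 0.2080%
Cov = Σ(rp − r̄p)(rm − r̄m) / 5 = 1.8619
Var(rm) = Σ(rm − r̄m)² / 5 = 1.1438
β = Cov / Var = 1.8619 / 1.1438 = 1.6278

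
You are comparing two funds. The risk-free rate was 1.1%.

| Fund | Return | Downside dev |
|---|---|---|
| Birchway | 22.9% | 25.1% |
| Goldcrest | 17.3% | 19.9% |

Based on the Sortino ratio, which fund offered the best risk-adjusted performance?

Birchway

Birchway: Sortino ratio = (22.9% − 1.1%) / 25.1% = 0.869
Goldcrest: Sortino ratio = (17.3% − 1.1%) / 19.9% = 0.814
Highest: Birchway (0.869).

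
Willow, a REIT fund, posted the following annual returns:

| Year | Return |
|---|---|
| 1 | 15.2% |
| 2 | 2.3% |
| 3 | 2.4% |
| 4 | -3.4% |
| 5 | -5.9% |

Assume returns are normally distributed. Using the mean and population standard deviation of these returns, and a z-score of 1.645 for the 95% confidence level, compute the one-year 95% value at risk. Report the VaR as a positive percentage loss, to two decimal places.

9.88

Mean return r̄ = 10.60 / 5 = 2.1200%
Population σ = √[Σ(r − r̄)² / 5] = √[265.9880 / 5] = √53.1976 = 7.2937%
VaR = −(r̄ − z·σ) = −(2.1200 − 1.645 × 7.2937) = −(-9.8781) = 9.8781%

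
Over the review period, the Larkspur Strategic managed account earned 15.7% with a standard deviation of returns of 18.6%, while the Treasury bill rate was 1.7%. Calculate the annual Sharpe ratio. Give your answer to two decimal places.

Sharpe = (Rp − Rf) / σp = (15.7% − 1.7%) / 18.6% = 14.00% / 18.6% = 0.7527

0.75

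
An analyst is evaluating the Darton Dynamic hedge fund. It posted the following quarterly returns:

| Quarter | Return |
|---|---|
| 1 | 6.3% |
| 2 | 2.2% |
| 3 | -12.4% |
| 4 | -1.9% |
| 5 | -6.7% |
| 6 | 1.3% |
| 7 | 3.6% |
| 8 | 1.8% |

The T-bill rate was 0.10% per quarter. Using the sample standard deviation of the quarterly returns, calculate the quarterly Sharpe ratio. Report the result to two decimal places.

r̄ = (6.3 + 2.2 − 12.4 − 1.9 − 6.7 + 1.3 + 3.6 + 1.8) / 8 = -5.80 / 8 = -0.7250%
Σ(r − r̄)² = 260.4750; sample σ = √(260.4750/7) = 6.1001%
Sharpe = (r̄ − rf) / σ = (-0.7250 − 0.1) / 6.1001 = -0.8250 / 6.1001 = -0.1352

-0.14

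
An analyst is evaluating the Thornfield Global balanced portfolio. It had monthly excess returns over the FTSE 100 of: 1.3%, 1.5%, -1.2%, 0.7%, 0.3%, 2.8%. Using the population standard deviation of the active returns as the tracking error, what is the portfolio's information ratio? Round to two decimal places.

0.74

Mean return r̄ = 5.40 / 6 = 0.9000%
Σ(r − r̄)² = 8.9400; population σ = √(8.9400/6) = 1.2207%
IR = r̄ / tracking error = 0.9000 / 1.2207 = 0.7373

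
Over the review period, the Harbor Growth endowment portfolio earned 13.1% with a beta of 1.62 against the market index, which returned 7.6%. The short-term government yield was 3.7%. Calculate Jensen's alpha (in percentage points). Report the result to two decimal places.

CAPM expected return = Rf + β(Rm − Rf) = 3.7% + 1.62 × (7.6% − 3.7%) = 3.7 + 1.62 × 3.90 = 10.0180%
Jensen's α = Rp − E[R] = 13.1% − 10.0180% = 3.0820

3.08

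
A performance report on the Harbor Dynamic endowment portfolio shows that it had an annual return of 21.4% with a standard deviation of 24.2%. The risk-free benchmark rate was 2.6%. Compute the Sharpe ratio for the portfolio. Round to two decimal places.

0.78

Sharpe = (Rp − Rf) / σp = (21.4% − 2.6%) / 24.2% = 18.80% / 24.2% = 0.7769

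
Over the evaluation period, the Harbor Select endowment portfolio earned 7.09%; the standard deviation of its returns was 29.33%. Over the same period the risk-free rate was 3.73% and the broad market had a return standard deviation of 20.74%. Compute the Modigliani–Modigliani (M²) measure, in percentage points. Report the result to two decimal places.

6.11

Sharpe = (Rp − Rf) / σp = (7.09% − 3.73%) / 29.33% = 0.1146
M² = Rf + Sharpe × σm = 3.73% + 0.1146 × 20.74% = 6.1068%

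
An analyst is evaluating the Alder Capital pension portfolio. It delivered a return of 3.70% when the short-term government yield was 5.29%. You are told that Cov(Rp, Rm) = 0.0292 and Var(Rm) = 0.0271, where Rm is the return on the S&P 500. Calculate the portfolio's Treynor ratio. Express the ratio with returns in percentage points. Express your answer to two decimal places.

-1.48

β = Cov / Var = 0.0292 / 0.0271 = 1.0775
Treynor = (Rp − Rf) / β = (3.70% − 5.29%) / 1.0775 = -1.59 / 1.0775 = -1.4756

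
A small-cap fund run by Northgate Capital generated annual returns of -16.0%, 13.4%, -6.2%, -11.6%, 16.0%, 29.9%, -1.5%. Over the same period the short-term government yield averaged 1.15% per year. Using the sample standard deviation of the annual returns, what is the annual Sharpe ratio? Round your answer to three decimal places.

0.136

Mean return μ = 24.00 / 7 = 3.4286%
Sample std dev = √[1678.5343 / 6] = 16.7259%
Sharpe = (μ − rf) / σ = (3.4286 − 1.15) / 16.7259 = 2.2786 / 16.7259 = 0.1362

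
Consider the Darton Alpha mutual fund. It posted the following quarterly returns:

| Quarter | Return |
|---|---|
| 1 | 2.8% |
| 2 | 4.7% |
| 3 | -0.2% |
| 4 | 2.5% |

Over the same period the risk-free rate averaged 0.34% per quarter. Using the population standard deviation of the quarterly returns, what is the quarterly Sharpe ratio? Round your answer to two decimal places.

Mean return μ = 9.80 / 4 = 2.4500%
Population std dev = √[12.2100 / 4] = 1.7471%
Sharpe = (μ − rf) / σ = (2.4500 − 0.34) / 1.7471 = 2.1100 / 1.7471 = 1.2077

1.21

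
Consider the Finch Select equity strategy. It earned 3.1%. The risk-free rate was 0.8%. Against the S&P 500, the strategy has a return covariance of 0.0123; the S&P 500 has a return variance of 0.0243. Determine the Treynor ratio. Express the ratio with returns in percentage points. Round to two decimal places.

β = Cov / Var = 0.0123 / 0.0243 = 0.5062
Treynor = (Rp − Rf) / β = (3.1% − 0.8%) / 0.5062 = 2.30 / 0.5062 = 4.5437

4.54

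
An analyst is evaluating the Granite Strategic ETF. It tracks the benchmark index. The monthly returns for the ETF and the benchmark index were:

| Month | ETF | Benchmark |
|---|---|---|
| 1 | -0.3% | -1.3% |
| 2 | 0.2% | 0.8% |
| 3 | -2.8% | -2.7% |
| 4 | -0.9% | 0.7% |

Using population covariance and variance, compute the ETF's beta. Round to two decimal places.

r̄p = -0.9500%,  r̄m = -0.6250%
Cov = Σ(rp − r̄p)(rm − r̄m) / 4 = 1.2763
Var(rm) = Σ(rm − r̄m)² / 4 = 2.1369
β = Cov / Var = 1.2763 / 2.1369 = 0.5973

0.60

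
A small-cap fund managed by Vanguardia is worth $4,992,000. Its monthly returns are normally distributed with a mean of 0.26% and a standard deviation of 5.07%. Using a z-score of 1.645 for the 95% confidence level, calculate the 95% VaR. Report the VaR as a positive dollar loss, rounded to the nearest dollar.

Return at the 95% tail: μ − z·σ = 0.26% − 1.645 × 5.07% = 0.26 − 8.34015 = -8.08015%
VaR = −(-8.08015%) × $4,992,000 = 8.08015% × $4,992,000 = $403,361

$403,361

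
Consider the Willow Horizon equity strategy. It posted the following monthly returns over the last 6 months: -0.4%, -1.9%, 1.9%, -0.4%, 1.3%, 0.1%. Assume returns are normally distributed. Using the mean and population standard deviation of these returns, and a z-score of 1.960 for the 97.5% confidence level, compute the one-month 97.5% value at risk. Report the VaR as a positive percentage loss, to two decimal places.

μ = (-0.4 − 1.9 + 1.9 − 0.4 + 1.3 + 0.1) / 6 = 0.1000%
Population std dev = √[9.1800 / 6] = 1.2369%
VaR = −(μ − z·σ) = −(0.1000 − 1.960 × 1.2369) = −(-2.3243) = 2.3243%

2.32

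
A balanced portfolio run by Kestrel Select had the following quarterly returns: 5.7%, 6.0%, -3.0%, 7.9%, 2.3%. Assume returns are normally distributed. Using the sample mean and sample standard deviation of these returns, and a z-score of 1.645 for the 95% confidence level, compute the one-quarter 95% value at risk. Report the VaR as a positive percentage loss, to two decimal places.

3.28

r̄ = (5.7 + 6 − 3 + 7.9 + 2.3) / 5 = 18.90 / 5 = 3.7800%
Sample σ = √[Σ(r − r̄)² / 4] = √[73.7480 / 4] = √18.4370 = 4.2938%
VaR = −(r̄ − z·σ) = −(3.7800 − 1.645 × 4.2938) = −(-3.2833) = 3.2833%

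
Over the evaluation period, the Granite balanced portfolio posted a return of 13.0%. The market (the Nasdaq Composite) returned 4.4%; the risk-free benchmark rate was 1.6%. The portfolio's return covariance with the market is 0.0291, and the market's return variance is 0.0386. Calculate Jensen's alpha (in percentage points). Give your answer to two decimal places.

β = Cov / Var = 0.0291 / 0.0386 = 0.7539
E[R] = Rf + β(Rm − Rf) = 1.6% + 0.7539 × (4.4% − 1.6%) = 3.7109%
α = Rp − E[R] = 13.0% − 3.7109% = 9.2891

9.29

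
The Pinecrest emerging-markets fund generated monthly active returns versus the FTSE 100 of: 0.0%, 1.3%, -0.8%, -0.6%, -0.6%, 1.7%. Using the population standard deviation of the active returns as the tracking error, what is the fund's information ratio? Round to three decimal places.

Mean return r̄ = 1.00 / 6 = 0.1667%
Σ(r − r̄)² = (0 − 0.1667)² + (1.3 − 0.1667)² + (-0.8 − 0.1667)² + … = 5.7733
σ = √[5.7733 / 6] = 0.9809%
IR = r̄ / tracking error = 0.1667 / 0.9809 = 0.1699

0.170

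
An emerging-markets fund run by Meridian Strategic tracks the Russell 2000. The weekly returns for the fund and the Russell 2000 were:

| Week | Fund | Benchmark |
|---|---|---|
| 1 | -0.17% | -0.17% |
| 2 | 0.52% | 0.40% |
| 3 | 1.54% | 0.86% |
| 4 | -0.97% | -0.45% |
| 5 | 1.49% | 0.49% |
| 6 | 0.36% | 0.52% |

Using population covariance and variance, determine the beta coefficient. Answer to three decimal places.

r̄p = 0.4617%,  r̄m = 0.2750%
Cov = Σ(rp − r̄p)(rm − r̄m) / 6 = 0.3589
Var(rm) = Σ(rm − r̄m)² / 6 = 0.1980
β = Cov / Var = 0.3589 / 0.1980 = 1.8126

1.813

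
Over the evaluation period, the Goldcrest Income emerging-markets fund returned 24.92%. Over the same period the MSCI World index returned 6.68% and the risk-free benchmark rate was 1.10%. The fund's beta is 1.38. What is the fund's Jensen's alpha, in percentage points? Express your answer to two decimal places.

16.12

CAPM expected return = Rf + β(Rm − Rf) = 1.10% + 1.38 × (6.68% − 1.10%) = 1.1 + 1.38 × 5.58 = 8.8004%
Jensen's α = Rp − E[R] = 24.92% − 8.8004% = 16.1196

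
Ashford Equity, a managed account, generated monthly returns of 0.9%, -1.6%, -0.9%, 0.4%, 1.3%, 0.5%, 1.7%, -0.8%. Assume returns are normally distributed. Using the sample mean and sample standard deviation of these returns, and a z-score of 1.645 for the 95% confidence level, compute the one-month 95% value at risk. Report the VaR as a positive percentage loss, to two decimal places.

μ = (0.9 − 1.6 − 0.9 + 0.4 + 1.3 + 0.5 + 1.7 − 0.8) / 8 = 1.50 / 8 = 0.1875%
Σ(r − μ)² = (0.9 − 0.1875)² + (-1.6 − 0.1875)² + (-0.9 − 0.1875)² + … = 9.5288
sample σ = √(9.5288 / 7) = √1.3613 = 1.1667%
VaR = −(μ − z·σ) = −(0.1875 − 1.645 × 1.1667) = −(-1.7317) = 1.7317%

1.73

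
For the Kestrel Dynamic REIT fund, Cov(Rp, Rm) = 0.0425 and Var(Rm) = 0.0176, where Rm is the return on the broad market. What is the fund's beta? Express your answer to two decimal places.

2.41

β = Cov(Rp, Rm) / Var(Rm) = 0.0425 / 0.0176 = 2.4148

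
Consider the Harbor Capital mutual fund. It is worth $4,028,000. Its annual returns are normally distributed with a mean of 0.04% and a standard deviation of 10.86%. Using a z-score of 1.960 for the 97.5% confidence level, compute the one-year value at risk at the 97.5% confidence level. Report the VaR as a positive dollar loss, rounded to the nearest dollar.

Return at the 97.5% tail: μ − z·σ = 0.04% − 1.960 × 10.86% = 0.04 − 21.2856 = -21.2456%
VaR = −(-21.2456%) × $4,028,000 = 21.2456% × $4,028,000 = $855,773

$855,773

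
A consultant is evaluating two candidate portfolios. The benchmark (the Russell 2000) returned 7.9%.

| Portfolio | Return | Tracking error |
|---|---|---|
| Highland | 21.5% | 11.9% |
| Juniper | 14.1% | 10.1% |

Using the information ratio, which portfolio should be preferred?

Highland

Highland: IR = (21.5% − 7.9%) / 11.9% = 1.143
Juniper: IR = (14.1% − 7.9%) / 10.1% = 0.614
Highest: Highland (1.143).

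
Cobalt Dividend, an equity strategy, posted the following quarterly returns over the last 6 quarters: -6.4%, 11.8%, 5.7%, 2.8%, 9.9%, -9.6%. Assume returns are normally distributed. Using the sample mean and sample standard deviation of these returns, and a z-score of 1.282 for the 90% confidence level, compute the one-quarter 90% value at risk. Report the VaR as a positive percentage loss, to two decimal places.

8.77

r̄ = (-6.4 + 11.8 + 5.7 + 2.8 + 9.9 − 9.6) / 6 = 2.3667%
Σ(r − r̄)² = (-6.4 − 2.3667)² + (11.8 − 2.3667)² + (5.7 − 2.3667)² + … = 377.0933
σ = √[377.0933 / 5] = 8.6844%
VaR = −(r̄ − z·σ) = −(2.3667 − 1.282 × 8.6844) = −(-8.7667) = 8.7667%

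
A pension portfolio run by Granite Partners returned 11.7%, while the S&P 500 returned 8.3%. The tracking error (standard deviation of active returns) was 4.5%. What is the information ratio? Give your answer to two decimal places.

0.76

IR = (Rp − Rb) / TE = (11.7% − 8.3%) / 4.5% = 3.40% / 4.5% = 0.7556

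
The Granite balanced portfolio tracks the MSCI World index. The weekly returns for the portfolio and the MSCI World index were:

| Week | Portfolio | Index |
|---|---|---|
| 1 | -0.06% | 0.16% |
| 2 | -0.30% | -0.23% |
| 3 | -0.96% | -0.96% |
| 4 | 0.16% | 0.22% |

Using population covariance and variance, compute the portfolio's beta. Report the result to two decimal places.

0.88

r̄p = -0.2900%,  r̄m = -0.2025%
Cov = Σ(rp − r̄p)(rm − r̄m) / 4 = 0.1953
Var(rm) = Σ(rm − r̄m)² / 4 = 0.2211
β = Cov / Var = 0.1953 / 0.2211 = 0.8833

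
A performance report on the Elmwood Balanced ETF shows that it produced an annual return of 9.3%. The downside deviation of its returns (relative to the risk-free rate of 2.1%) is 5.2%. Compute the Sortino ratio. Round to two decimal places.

Sortino = (Rp − Rf) / σd = (9.3% − 2.1%) / 5.2% = 7.20% / 5.2% = 1.3846

1.38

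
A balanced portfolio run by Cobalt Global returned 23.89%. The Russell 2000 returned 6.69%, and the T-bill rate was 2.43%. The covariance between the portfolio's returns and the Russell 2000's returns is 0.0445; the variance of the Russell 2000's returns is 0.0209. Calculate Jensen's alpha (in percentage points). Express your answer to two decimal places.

12.39

β = Cov / Var = 0.0445 / 0.0209 = 2.1292
E[R] = Rf + β(Rm − Rf) = 2.43% + 2.1292 × (6.69% − 2.43%) = 11.5004%
α = Rp − E[R] = 23.89% − 11.5004% = 12.3896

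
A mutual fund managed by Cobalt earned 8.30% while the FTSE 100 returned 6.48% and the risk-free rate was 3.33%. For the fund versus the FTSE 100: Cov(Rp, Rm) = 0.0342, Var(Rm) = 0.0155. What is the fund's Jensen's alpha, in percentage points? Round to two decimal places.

β = Cov / Var = 0.0342 / 0.0155 = 2.2065
E[R] = Rf + β(Rm − Rf) = 3.33% + 2.2065 × (6.48% − 3.33%) = 10.2805%
α = Rp − E[R] = 8.30% − 10.2805% = -1.9805

-1.98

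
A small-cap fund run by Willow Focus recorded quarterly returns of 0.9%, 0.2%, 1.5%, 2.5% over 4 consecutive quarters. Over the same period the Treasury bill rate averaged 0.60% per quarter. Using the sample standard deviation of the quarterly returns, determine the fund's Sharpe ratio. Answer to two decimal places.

0.69

Mean return r̄ = 5.10 / 4 = 1.2750%
Σ(r − r̄)² = (0.9 − 1.2750)² + (0.2 − 1.2750)² + … = 2.8475
σ = √[2.8475 / 3] = 0.9743%
Sharpe = (r̄ − rf) / σ = (1.2750 − 0.6) / 0.9743 = 0.6750 / 0.9743 = 0.6928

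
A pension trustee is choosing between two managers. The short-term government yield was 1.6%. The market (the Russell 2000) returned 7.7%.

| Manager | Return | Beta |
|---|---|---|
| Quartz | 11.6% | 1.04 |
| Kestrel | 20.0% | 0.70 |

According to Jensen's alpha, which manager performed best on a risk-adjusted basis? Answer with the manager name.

Kestrel

Quartz: α = 11.6% − [1.6% + 1.04 × (7.7% − 1.6%)] = 3.656
Kestrel: α = 20.0% − [1.6% + 0.70 × (7.7% − 1.6%)] = 14.130
Highest: Kestrel (14.130).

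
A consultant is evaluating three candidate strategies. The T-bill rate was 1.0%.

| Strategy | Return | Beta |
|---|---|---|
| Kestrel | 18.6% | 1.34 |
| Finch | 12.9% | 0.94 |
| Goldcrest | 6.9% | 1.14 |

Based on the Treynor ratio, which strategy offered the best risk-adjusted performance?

Kestrel: Treynor = (18.6% − 1.0%) / 1.34 = 13.134
Finch: Treynor = (12.9% − 1.0%) / 0.94 = 12.660
Goldcrest: Treynor = (6.9% − 1.0%) / 1.14 = 5.175
Highest: Kestrel (13.134).

Kestrel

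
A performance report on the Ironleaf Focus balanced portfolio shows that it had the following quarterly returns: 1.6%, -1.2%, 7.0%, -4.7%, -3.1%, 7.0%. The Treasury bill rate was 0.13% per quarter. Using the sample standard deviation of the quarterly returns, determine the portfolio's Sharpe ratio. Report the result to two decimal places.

0.19

μ = (1.6 − 1.2 + 7 − 4.7 − 3.1 + 7) / 6 = 1.1000%
Sample std dev = √[126.4400 / 5] = 5.0287%
Sharpe = (μ − rf) / σ = (1.1000 − 0.13) / 5.0287 = 0.9700 / 5.0287 = 0.1929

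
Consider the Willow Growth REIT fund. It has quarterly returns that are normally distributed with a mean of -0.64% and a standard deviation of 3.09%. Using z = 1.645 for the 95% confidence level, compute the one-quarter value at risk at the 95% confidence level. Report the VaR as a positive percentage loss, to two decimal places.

5.72

VaR (as % loss) = −(μ − z·σ) = −(-0.64% − 1.645 × 3.09%) = −(-5.72305%) = 5.72305%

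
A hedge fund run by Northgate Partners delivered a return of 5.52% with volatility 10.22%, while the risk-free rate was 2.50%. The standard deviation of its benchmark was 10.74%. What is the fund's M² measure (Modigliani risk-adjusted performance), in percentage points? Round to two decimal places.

5.67

Sharpe = (Rp − Rf) / σp = (5.52% − 2.50%) / 10.22% = 0.2955
M² = Rf + Sharpe × σm = 2.50% + 0.2955 × 10.74% = 5.6737%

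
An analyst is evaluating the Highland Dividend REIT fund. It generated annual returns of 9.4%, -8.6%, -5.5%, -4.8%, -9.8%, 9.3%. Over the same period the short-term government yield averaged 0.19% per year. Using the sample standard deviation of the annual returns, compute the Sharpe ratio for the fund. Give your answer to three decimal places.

-0.213

r̄ = (9.4 − 8.6 − 5.5 − 4.8 − 9.8 + 9.3) / 6 = -1.6667%
Σ(r − r̄)² = 381.4733; sample σ = √(381.4733/5) = 8.7347%
Sharpe = (r̄ − rf) / σ = (-1.6667 − 0.19) / 8.7347 = -1.8567 / 8.7347 = -0.2126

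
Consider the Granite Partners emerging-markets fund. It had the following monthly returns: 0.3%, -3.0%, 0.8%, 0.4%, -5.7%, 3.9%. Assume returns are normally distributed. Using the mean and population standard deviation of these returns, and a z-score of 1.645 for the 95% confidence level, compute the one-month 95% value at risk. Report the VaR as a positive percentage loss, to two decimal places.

Mean return μ = -3.30 / 6 = -0.5500%
Σ(r − μ)² = (0.3 − (-0.5500))² + (-3 − (-0.5500))² + (0.8 − (-0.5500))² + … = 55.7750
population σ = √(55.7750 / 6) = √9.2958 = 3.0489%
VaR = −(μ − z·σ) = −(-0.5500 − 1.645 × 3.0489) = −(-5.5654) = 5.5654%

5.57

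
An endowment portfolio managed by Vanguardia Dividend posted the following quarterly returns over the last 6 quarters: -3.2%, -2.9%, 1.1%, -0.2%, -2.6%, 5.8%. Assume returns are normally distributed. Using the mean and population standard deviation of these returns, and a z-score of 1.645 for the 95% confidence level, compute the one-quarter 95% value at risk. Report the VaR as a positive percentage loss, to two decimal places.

5.52

r̄ = (-3.2 − 2.9 + 1.1 − 0.2 − 2.6 + 5.8) / 6 = -2.00 / 6 = -0.3333%
Σ(r − r̄)² = 59.6333; population σ = √(59.6333/6) = 3.1526%
VaR = −(r̄ − z·σ) = −(-0.3333 − 1.645 × 3.1526) = −(-5.5193) = 5.5193%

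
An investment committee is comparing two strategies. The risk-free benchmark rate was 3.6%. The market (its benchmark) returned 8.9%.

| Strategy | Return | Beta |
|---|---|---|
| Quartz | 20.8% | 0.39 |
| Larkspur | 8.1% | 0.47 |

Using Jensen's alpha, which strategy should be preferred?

Quartz

Quartz: α = 20.8% − [3.6% + 0.39 × (8.9% − 3.6%)] = 15.133
Larkspur: α = 8.1% − [3.6% + 0.47 × (8.9% − 3.6%)] = 2.009
Highest: Quartz (15.133).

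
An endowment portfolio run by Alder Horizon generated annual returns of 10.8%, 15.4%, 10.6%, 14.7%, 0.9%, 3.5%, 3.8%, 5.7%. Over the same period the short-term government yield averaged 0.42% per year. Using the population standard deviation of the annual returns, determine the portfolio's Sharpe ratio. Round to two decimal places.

r̄ = (10.8 + 15.4 + 10.6 + 14.7 + 0.9 + 3.5 + 3.8 + 5.7) / 8 = 8.1750%
Σ(r − r̄)² = 207.5950; population σ = √(207.5950/8) = 5.0941%
Sharpe = (r̄ − rf) / σ = (8.1750 − 0.42) / 5.0941 = 7.7550 / 5.0941 = 1.5223

1.52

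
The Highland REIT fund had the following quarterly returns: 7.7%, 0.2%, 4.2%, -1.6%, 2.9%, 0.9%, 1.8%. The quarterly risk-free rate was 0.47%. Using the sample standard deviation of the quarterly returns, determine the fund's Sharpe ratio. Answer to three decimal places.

r̄ = (7.7 + 0.2 + 4.2 − 1.6 + 2.9 + 0.9 + 1.8) / 7 = 16.10 / 7 = 2.3000%
Sample std dev = √[54.9600 / 6] = 3.0265%
Sharpe = (r̄ − rf) / σ = (2.3000 − 0.47) / 3.0265 = 1.8300 / 3.0265 = 0.6047

0.605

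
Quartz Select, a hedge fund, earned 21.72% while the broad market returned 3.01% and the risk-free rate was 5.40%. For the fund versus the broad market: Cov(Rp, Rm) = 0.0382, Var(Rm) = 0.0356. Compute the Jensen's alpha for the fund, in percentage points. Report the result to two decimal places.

18.88

β = Cov / Var = 0.0382 / 0.0356 = 1.0730
E[R] = Rf + β(Rm − Rf) = 5.40% + 1.0730 × (3.01% − 5.40%) = 2.8355%
α = Rp − E[R] = 21.72% − 2.8355% = 18.8845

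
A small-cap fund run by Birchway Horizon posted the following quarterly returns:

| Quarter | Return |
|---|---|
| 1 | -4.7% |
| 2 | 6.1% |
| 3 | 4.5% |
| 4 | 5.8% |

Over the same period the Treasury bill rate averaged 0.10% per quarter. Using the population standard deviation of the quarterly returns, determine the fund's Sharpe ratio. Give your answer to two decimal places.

0.64

μ = (-4.7 + 6.1 + 4.5 + 5.8) / 4 = 11.70 / 4 = 2.9250%
Σ(r − μ)² = (-4.7 − 2.9250)² + (6.1 − 2.9250)² + (4.5 − 2.9250)² + … = 78.9675
σ = √[78.9675 / 4] = 4.4432%
Sharpe = (μ − rf) / σ = (2.9250 − 0.1) / 4.4432 = 2.8250 / 4.4432 = 0.6358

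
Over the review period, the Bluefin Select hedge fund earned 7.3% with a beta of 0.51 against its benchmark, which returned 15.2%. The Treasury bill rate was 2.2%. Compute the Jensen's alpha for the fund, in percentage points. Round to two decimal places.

-1.53

CAPM expected return = Rf + β(Rm − Rf) = 2.2% + 0.51 × (15.2% − 2.2%) = 2.2 + 0.51 × 13.00 = 8.8300%
Jensen's α = Rp − E[R] = 7.3% − 8.8300% = -1.5300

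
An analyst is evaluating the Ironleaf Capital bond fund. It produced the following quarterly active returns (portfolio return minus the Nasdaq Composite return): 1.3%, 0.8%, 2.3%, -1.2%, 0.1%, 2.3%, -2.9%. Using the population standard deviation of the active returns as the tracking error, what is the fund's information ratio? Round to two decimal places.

r̄ = (1.3 + 0.8 + 2.3 − 1.2 + 0.1 + 2.3 − 2.9) / 7 = 2.70 / 7 = 0.3857%
Σ(r − r̄)² = 21.7286; population σ = √(21.7286/7) = 1.7618%
IR = r̄ / tracking error = 0.3857 / 1.7618 = 0.2189

0.22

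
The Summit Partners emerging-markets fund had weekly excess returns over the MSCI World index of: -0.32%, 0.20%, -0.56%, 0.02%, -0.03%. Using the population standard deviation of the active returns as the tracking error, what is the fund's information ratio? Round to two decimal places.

μ = (-0.32 + 0.2 − 0.56 + 0.02 − 0.03) / 5 = -0.1380%
Σ(r − μ)² = 0.3621; population σ = √(0.3621/5) = 0.2691%
IR = μ / tracking error = -0.1380 / 0.2691 = -0.5128

-0.51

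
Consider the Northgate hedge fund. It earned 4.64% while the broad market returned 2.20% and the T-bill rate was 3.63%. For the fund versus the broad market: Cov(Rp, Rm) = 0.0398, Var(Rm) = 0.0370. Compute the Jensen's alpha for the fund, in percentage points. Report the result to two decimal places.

2.55

β = Cov / Var = 0.0398 / 0.0370 = 1.0757
E[R] = Rf + β(Rm − Rf) = 3.63% + 1.0757 × (2.20% − 3.63%) = 2.0917%
α = Rp − E[R] = 4.64% − 2.0917% = 2.5483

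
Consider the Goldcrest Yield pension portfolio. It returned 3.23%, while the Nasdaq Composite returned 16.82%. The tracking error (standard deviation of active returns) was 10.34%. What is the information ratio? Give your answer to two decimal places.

IR = (Rp − Rb) / TE = (3.23% − 16.82%) / 10.34% = -13.59% / 10.34% = -1.3143

-1.31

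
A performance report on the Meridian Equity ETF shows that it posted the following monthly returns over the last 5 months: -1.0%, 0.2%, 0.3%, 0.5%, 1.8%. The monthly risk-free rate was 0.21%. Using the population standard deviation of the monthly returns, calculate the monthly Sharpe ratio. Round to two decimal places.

0.17

r̄ = (-1 + 0.2 + 0.3 + 0.5 + 1.8) / 5 = 1.80 / 5 = 0.3600%
Σ(r − r̄)² = (-1 − 0.3600)² + (0.2 − 0.3600)² + (0.3 − 0.3600)² + … = 3.9720
σ = √[3.9720 / 5] = 0.8913%
Sharpe = (r̄ − rf) / σ = (0.3600 − 0.21) / 0.8913 = 0.1500 / 0.8913 = 0.1683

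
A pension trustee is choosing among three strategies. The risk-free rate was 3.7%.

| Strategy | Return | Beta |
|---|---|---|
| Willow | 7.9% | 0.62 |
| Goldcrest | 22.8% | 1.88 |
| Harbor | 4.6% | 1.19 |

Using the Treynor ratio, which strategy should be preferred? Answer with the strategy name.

Willow: Treynor = (7.9% − 3.7%) / 0.62 = 6.774
Goldcrest: Treynor = (22.8% − 3.7%) / 1.88 = 10.160
Harbor: Treynor = (4.6% − 3.7%) / 1.19 = 0.756
Highest: Goldcrest (10.160).

Goldcrest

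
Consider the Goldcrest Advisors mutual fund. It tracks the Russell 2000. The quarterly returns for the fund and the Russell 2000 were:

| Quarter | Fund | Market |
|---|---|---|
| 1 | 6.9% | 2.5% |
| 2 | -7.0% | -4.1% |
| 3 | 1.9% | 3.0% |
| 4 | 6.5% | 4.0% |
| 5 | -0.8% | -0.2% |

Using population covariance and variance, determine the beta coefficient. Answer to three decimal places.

r̄p = 1.5000%,  r̄m = 1.0400%
Cov = Σ(rp − r̄p)(rm − r̄m) / 5 = 14.0020
Var(rm) = Σ(rm − r̄m)² / 5 = 8.5384
β = Cov / Var = 14.0020 / 8.5384 = 1.6399

1.640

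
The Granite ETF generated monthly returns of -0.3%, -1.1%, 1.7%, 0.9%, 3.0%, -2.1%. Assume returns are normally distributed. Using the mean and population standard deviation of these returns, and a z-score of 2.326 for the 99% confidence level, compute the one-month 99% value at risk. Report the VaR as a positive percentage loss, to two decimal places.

3.64

Mean return μ = 2.10 / 6 = 0.3500%
Σ(r − μ)² = (-0.3 − 0.3500)² + (-1.1 − 0.3500)² + (1.7 − 0.3500)² + … = 17.6750
σ = √[17.6750 / 6] = 1.7163%
VaR = −(μ − z·σ) = −(0.3500 − 2.326 × 1.7163) = −(-3.6421) = 3.6421%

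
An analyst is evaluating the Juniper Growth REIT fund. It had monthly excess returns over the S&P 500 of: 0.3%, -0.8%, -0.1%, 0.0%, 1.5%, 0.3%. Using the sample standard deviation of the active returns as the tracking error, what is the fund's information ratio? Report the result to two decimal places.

0.27

Mean return r̄ = 1.20 / 6 = 0.2000%
Σ(r − r̄)² = 2.8400; sample σ = √(2.8400/5) = 0.7537%
IR = r̄ / tracking error = 0.2000 / 0.7537 = 0.2654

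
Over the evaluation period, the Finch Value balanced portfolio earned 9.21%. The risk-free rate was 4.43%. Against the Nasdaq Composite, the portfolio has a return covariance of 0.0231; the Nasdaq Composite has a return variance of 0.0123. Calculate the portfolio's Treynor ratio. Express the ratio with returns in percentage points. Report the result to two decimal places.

β = Cov / Var = 0.0231 / 0.0123 = 1.8780
Treynor = (Rp − Rf) / β = (9.21% − 4.43%) / 1.8780 = 4.78 / 1.8780 = 2.5453

2.55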